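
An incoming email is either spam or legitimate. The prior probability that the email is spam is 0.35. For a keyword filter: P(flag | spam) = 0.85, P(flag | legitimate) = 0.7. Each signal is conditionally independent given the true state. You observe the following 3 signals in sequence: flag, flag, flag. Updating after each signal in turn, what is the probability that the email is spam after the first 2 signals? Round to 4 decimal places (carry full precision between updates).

0.4426

After 'flag': P(spam) = 0.85·0.3500 / (0.85·0.3500 + 0.7·0.6500) ≈ 0.3953
After 'flag': P(spam) = 0.85·0.3953 / (0.85·0.3953 + 0.7·0.6047) ≈ 0.4426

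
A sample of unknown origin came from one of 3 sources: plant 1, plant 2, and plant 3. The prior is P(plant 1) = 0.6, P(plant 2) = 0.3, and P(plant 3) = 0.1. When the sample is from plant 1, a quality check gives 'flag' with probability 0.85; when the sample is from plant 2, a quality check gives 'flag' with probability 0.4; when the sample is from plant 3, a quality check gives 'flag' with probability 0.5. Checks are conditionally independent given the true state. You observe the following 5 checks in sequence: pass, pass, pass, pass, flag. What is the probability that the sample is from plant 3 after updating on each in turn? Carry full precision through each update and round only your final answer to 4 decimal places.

Each posterior becomes the prior for the next update.
After 'pass': normaliser = 0.15·0.6000 + 0.6·0.3000 + 0.5·0.1000; P(plant 1) ≈ 0.2812, P(plant 2) ≈ 0.5625, P(plant 3) ≈ 0.1562
After 'pass': normaliser = 0.15·0.2812 + 0.6·0.5625 + 0.5·0.1562; P(plant 1) ≈ 0.0922, P(plant 2) ≈ 0.7372, P(plant 3) ≈ 0.1706
After 'pass': normaliser = 0.15·0.0922 + 0.6·0.7372 + 0.5·0.1706; P(plant 1) ≈ 0.0255, P(plant 2) ≈ 0.8169, P(plant 3) ≈ 0.1576
After 'pass': normaliser = 0.15·0.0255 + 0.6·0.8169 + 0.5·0.1576; P(plant 1) ≈ 0.0067, P(plant 2) ≈ 0.8558, P(plant 3) ≈ 0.1376
After 'flag': normaliser = 0.85·0.0067 + 0.4·0.8558 + 0.5·0.1376; P(plant 1) ≈ 0.0136, P(plant 2) ≈ 0.8213, P(plant 3) ≈ 0.1650

0.1650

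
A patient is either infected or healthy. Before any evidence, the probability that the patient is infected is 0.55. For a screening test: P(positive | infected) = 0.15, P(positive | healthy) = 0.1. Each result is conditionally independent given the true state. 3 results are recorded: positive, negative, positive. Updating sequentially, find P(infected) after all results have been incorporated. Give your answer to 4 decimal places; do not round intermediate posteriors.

After 'positive': P(infected) = 0.15·0.5500 / (0.15·0.5500 + 0.1·0.4500) ≈ 0.6471
After 'negative': P(infected) = 0.85·0.6471 / (0.85·0.6471 + 0.9·0.3529) ≈ 0.6339
After 'positive': P(infected) = 0.15·0.6339 / (0.15·0.6339 + 0.1·0.3661) ≈ 0.7220

0.7220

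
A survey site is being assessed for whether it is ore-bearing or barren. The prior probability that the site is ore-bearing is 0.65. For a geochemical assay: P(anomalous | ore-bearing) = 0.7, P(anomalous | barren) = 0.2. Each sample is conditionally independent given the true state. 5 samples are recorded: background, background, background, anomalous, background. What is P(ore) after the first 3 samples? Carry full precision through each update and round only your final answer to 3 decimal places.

0.089

After 'background': P(ore) = 0.3·0.6500 / (0.3·0.6500 + 0.8·0.3500) ≈ 0.4105
After 'background': P(ore) = 0.3·0.4105 / (0.3·0.4105 + 0.8·0.5895) ≈ 0.2071
After 'background': P(ore) = 0.3·0.2071 / (0.3·0.2071 + 0.8·0.7929) ≈ 0.0892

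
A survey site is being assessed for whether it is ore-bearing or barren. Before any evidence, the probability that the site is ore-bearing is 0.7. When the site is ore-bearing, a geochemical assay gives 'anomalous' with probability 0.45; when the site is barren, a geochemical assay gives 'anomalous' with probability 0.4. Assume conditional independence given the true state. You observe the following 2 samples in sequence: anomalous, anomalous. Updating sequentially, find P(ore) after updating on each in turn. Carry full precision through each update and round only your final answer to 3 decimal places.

0.747

After 'anomalous': P(ore) = 0.45·0.7000 / (0.45·0.7000 + 0.4·0.3000) ≈ 0.7241
After 'anomalous': P(ore) = 0.45·0.7241 / (0.45·0.7241 + 0.4·0.2759) ≈ 0.7470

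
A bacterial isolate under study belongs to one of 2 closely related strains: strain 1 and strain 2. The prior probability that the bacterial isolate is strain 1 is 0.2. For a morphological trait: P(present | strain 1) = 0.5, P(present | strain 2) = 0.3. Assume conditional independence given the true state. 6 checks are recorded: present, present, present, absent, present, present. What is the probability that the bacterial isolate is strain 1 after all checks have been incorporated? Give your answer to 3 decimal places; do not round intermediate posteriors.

After 'present': P(strain 1) = 0.5·0.2000 / (0.5·0.2000 + 0.3·0.8000) ≈ 0.2941
After 'present': P(strain 1) = 0.5·0.2941 / (0.5·0.2941 + 0.3·0.7059) ≈ 0.4098
After 'present': P(strain 1) = 0.5·0.4098 / (0.5·0.4098 + 0.3·0.5902) ≈ 0.5365
After 'absent': P(strain 1) = 0.5·0.5365 / (0.5·0.5365 + 0.7·0.4635) ≈ 0.4526
After 'present': P(strain 1) = 0.5·0.4526 / (0.5·0.4526 + 0.3·0.5474) ≈ 0.5795
After 'present': P(strain 1) = 0.5·0.5795 / (0.5·0.5795 + 0.3·0.4205) ≈ 0.6966

0.697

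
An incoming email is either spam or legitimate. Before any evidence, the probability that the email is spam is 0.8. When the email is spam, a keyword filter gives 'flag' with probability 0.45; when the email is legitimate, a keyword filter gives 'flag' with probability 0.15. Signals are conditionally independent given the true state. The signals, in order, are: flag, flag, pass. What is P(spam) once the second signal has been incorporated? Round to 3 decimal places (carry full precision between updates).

After 'flag': P(spam) = 0.45·0.8000 / (0.45·0.8000 + 0.15·0.2000) ≈ 0.9231
After 'flag': P(spam) = 0.45·0.9231 / (0.45·0.9231 + 0.15·0.0769) ≈ 0.9730

0.973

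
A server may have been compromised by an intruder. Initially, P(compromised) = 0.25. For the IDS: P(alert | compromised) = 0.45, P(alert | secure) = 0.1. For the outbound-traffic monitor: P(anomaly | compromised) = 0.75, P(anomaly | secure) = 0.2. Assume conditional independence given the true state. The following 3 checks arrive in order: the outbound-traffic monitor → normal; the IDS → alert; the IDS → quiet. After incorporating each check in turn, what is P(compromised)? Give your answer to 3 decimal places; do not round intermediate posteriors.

0.223

After the outbound-traffic monitor='normal': P(compromised) = 0.25·0.2500 / (0.25·0.2500 + 0.8·0.7500) ≈ 0.0943
After the IDS='alert': P(compromised) = 0.45·0.0943 / (0.45·0.0943 + 0.1·0.9057) ≈ 0.3191
After the IDS='quiet': P(compromised) = 0.55·0.3191 / (0.55·0.3191 + 0.9·0.6809) ≈ 0.2227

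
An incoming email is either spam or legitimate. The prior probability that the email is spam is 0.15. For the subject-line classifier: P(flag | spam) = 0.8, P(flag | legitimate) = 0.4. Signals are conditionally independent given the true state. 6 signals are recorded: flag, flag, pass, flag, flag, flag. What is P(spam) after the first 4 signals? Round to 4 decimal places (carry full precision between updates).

0.3200

After 'flag': P(spam) = 0.8·0.1500 / (0.8·0.1500 + 0.4·0.8500) ≈ 0.2609
After 'flag': P(spam) = 0.8·0.2609 / (0.8·0.2609 + 0.4·0.7391) ≈ 0.4138
After 'pass': P(spam) = 0.2·0.4138 / (0.2·0.4138 + 0.6·0.5862) ≈ 0.1905
After 'flag': P(spam) = 0.8·0.1905 / (0.8·0.1905 + 0.4·0.8095) ≈ 0.3200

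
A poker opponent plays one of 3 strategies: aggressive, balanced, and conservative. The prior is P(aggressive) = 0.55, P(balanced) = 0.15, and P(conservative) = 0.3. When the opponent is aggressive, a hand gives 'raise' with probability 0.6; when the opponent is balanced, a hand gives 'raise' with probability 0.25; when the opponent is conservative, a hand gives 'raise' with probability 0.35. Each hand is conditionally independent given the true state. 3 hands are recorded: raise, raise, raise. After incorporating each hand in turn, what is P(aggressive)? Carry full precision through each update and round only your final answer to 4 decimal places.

0.8865

Each posterior becomes the prior for the next update.
After 'raise': normaliser = 0.6·0.5500 + 0.25·0.1500 + 0.35·0.3000; P(aggressive) ≈ 0.6984, P(balanced) ≈ 0.0794, P(conservative) ≈ 0.2222
After 'raise': normaliser = 0.6·0.6984 + 0.25·0.0794 + 0.35·0.2222; P(aggressive) ≈ 0.8111, P(balanced) ≈ 0.0384, P(conservative) ≈ 0.1505
After 'raise': normaliser = 0.6·0.8111 + 0.25·0.0384 + 0.35·0.1505; P(aggressive) ≈ 0.8865, P(balanced) ≈ 0.0175, P(conservative) ≈ 0.0960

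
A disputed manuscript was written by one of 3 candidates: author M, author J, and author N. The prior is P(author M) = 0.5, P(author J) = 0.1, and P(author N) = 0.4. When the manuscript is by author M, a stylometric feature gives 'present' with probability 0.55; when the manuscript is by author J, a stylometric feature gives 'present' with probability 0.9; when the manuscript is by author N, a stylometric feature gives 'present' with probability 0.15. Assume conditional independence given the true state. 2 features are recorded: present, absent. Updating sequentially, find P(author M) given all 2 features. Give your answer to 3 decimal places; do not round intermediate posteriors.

0.673

After 'present': normaliser = 0.55·0.5000 + 0.9·0.1000 + 0.15·0.4000; P(author M) ≈ 0.6471, P(author J) ≈ 0.2118, P(author N) ≈ 0.1412
After 'absent': normaliser = 0.45·0.6471 + 0.1·0.2118 + 0.85·0.1412; P(author M) ≈ 0.6735, P(author J) ≈ 0.0490, P(author N) ≈ 0.2776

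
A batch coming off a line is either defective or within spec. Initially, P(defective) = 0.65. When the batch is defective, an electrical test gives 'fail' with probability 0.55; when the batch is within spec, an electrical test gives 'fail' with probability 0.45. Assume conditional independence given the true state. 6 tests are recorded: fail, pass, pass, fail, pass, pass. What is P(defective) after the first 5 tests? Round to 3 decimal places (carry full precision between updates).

0.603

After 'fail': P(defective) = 0.55·0.6500 / (0.55·0.6500 + 0.45·0.3500) ≈ 0.6942
After 'pass': P(defective) = 0.45·0.6942 / (0.45·0.6942 + 0.55·0.3058) ≈ 0.6500
After 'pass': P(defective) = 0.45·0.6500 / (0.45·0.6500 + 0.55·0.3500) ≈ 0.6031
After 'fail': P(defective) = 0.55·0.6031 / (0.55·0.6031 + 0.45·0.3969) ≈ 0.6500
After 'pass': P(defective) = 0.45·0.6500 / (0.45·0.6500 + 0.55·0.3500) ≈ 0.6031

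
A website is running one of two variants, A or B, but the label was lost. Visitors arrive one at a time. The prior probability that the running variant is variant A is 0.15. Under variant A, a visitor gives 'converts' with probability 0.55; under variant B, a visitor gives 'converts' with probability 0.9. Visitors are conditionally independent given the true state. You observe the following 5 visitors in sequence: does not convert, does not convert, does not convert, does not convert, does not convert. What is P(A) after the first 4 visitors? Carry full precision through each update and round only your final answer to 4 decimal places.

0.9864

Each posterior becomes the prior for the next update.
After 'does not convert': P(A) = 0.45·0.1500 / (0.45·0.1500 + 0.1·0.8500) ≈ 0.4426
After 'does not convert': P(A) = 0.45·0.4426 / (0.45·0.4426 + 0.1·0.5574) ≈ 0.7814
After 'does not convert': P(A) = 0.45·0.7814 / (0.45·0.7814 + 0.1·0.2186) ≈ 0.9415
After 'does not convert': P(A) = 0.45·0.9415 / (0.45·0.9415 + 0.1·0.0585) ≈ 0.9864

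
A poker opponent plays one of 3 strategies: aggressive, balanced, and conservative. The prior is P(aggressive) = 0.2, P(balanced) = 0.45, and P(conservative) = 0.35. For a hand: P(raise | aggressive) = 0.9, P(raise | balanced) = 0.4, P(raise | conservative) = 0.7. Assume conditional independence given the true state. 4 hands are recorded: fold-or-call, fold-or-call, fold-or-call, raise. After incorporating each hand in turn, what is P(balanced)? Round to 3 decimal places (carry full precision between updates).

After 'fold-or-call': normaliser = 0.1·0.2000 + 0.6·0.4500 + 0.3·0.3500; P(aggressive) ≈ 0.0506, P(balanced) ≈ 0.6835, P(conservative) ≈ 0.2658
After 'fold-or-call': normaliser = 0.1·0.0506 + 0.6·0.6835 + 0.3·0.2658; P(aggressive) ≈ 0.0102, P(balanced) ≈ 0.8286, P(conservative) ≈ 0.1611
After 'fold-or-call': normaliser = 0.1·0.0102 + 0.6·0.8286 + 0.3·0.1611; P(aggressive) ≈ 0.0019, P(balanced) ≈ 0.9097, P(conservative) ≈ 0.0884
After 'raise': normaliser = 0.9·0.0019 + 0.4·0.9097 + 0.7·0.0884; P(aggressive) ≈ 0.0039, P(balanced) ≈ 0.8512, P(conservative) ≈ 0.1448

0.851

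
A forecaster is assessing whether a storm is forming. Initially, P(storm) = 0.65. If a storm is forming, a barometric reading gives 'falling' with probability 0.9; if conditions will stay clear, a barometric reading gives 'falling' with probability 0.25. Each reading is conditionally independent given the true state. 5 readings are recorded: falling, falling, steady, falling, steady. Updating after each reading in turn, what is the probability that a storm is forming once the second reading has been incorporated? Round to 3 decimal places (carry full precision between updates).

0.960

Apply Bayes' rule sequentially, carrying P(storm) forward.
After 'falling': P(storm) = 0.9·0.6500 / (0.9·0.6500 + 0.25·0.3500) ≈ 0.8699
After 'falling': P(storm) = 0.9·0.8699 / (0.9·0.8699 + 0.25·0.1301) ≈ 0.9601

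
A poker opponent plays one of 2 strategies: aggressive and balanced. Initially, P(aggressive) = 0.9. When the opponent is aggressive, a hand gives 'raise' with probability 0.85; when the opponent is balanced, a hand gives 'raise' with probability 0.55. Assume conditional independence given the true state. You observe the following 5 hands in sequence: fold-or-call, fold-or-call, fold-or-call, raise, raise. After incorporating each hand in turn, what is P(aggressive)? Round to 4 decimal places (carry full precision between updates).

Apply Bayes' rule sequentially, carrying P(aggressive) forward.
After 'fold-or-call': P(aggressive) = 0.15·0.9000 / (0.15·0.9000 + 0.45·0.1000) ≈ 0.7500
After 'fold-or-call': P(aggressive) = 0.15·0.7500 / (0.15·0.7500 + 0.45·0.2500) ≈ 0.5000
After 'fold-or-call': P(aggressive) = 0.15·0.5000 / (0.15·0.5000 + 0.45·0.5000) ≈ 0.2500
After 'raise': P(aggressive) = 0.85·0.2500 / (0.85·0.2500 + 0.55·0.7500) ≈ 0.3400
After 'raise': P(aggressive) = 0.85·0.3400 / (0.85·0.3400 + 0.55·0.6600) ≈ 0.4433

0.4433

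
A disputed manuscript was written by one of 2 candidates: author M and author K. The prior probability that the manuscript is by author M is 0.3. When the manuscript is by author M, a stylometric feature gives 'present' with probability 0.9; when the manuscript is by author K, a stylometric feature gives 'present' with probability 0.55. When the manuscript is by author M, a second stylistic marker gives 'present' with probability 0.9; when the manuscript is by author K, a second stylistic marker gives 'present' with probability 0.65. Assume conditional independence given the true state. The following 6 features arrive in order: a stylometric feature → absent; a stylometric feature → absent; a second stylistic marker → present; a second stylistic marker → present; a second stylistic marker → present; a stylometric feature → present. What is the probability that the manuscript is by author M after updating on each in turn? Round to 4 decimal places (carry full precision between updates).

0.0842

After a stylometric feature='absent': P(author M) = 0.1·0.3000 / (0.1·0.3000 + 0.45·0.7000) ≈ 0.0870
After a stylometric feature='absent': P(author M) = 0.1·0.0870 / (0.1·0.0870 + 0.45·0.9130) ≈ 0.0207
After a second stylistic marker='present': P(author M) = 0.9·0.0207 / (0.9·0.0207 + 0.65·0.9793) ≈ 0.0285
After a second stylistic marker='present': P(author M) = 0.9·0.0285 / (0.9·0.0285 + 0.65·0.9715) ≈ 0.0390
After a second stylistic marker='present': P(author M) = 0.9·0.0390 / (0.9·0.0390 + 0.65·0.9610) ≈ 0.0532
After a stylometric feature='present': P(author M) = 0.9·0.0532 / (0.9·0.0532 + 0.55·0.9468) ≈ 0.0842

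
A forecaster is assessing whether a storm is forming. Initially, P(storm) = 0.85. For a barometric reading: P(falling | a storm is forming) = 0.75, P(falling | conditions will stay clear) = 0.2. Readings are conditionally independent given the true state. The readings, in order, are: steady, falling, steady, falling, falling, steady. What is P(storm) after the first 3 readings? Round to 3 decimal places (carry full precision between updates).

0.675

Apply Bayes' rule sequentially, carrying P(storm) forward.
After 'steady': P(storm) = 0.25·0.8500 / (0.25·0.8500 + 0.8·0.1500) ≈ 0.6391
After 'falling': P(storm) = 0.75·0.6391 / (0.75·0.6391 + 0.2·0.3609) ≈ 0.8691
After 'steady': P(storm) = 0.25·0.8691 / (0.25·0.8691 + 0.8·0.1309) ≈ 0.6748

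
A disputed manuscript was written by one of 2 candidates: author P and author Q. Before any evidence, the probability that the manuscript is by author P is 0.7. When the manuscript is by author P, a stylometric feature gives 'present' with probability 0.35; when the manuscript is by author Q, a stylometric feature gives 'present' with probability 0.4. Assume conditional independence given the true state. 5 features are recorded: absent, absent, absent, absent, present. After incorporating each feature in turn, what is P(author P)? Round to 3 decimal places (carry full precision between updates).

After 'absent': P(author P) = 0.65·0.7000 / (0.65·0.7000 + 0.6·0.3000) ≈ 0.7165
After 'absent': P(author P) = 0.65·0.7165 / (0.65·0.7165 + 0.6·0.2835) ≈ 0.7325
After 'absent': P(author P) = 0.65·0.7325 / (0.65·0.7325 + 0.6·0.2675) ≈ 0.7479
After 'absent': P(author P) = 0.65·0.7479 / (0.65·0.7479 + 0.6·0.2521) ≈ 0.7627
After 'present': P(author P) = 0.35·0.7627 / (0.35·0.7627 + 0.4·0.2373) ≈ 0.7377

0.738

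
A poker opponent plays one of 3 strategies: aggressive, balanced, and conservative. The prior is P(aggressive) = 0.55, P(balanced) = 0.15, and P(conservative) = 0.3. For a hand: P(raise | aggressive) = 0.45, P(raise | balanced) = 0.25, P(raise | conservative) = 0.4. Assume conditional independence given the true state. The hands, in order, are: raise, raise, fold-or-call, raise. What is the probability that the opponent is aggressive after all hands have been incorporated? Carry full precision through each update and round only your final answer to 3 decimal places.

0.675

Apply Bayes' rule sequentially, carrying P(aggressive) forward.
After 'raise': normaliser = 0.45·0.5500 + 0.25·0.1500 + 0.4·0.3000; P(aggressive) ≈ 0.6111, P(balanced) ≈ 0.0926, P(conservative) ≈ 0.2963
After 'raise': normaliser = 0.45·0.6111 + 0.25·0.0926 + 0.4·0.2963; P(aggressive) ≈ 0.6600, P(balanced) ≈ 0.0556, P(conservative) ≈ 0.2844
After 'fold-or-call': normaliser = 0.55·0.6600 + 0.75·0.0556 + 0.6·0.2844; P(aggressive) ≈ 0.6309, P(balanced) ≈ 0.0724, P(conservative) ≈ 0.2966
After 'raise': normaliser = 0.45·0.6309 + 0.25·0.0724 + 0.4·0.2966; P(aggressive) ≈ 0.6749, P(balanced) ≈ 0.0430, P(conservative) ≈ 0.2821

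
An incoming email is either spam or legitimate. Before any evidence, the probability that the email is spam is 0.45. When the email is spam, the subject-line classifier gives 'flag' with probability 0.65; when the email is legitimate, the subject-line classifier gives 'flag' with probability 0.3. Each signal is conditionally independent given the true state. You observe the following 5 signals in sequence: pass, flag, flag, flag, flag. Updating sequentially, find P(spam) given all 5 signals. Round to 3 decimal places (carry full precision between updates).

After 'pass': P(spam) = 0.35·0.4500 / (0.35·0.4500 + 0.7·0.5500) ≈ 0.2903
After 'flag': P(spam) = 0.65·0.2903 / (0.65·0.2903 + 0.3·0.7097) ≈ 0.4699
After 'flag': P(spam) = 0.65·0.4699 / (0.65·0.4699 + 0.3·0.5301) ≈ 0.6576
After 'flag': P(spam) = 0.65·0.6576 / (0.65·0.6576 + 0.3·0.3424) ≈ 0.8062
After 'flag': P(spam) = 0.65·0.8062 / (0.65·0.8062 + 0.3·0.1938) ≈ 0.9002

0.900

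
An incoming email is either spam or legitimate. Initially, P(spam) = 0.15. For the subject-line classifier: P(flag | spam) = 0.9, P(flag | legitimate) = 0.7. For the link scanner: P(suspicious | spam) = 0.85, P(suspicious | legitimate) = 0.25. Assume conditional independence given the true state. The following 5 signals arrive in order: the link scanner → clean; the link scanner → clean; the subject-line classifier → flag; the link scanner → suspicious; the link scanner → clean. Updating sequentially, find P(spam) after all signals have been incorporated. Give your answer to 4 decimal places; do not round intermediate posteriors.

0.0061

After the link scanner='clean': P(spam) = 0.15·0.1500 / (0.15·0.1500 + 0.75·0.8500) ≈ 0.0341
After the link scanner='clean': P(spam) = 0.15·0.0341 / (0.15·0.0341 + 0.75·0.9659) ≈ 0.0070
After the subject-line classifier='flag': P(spam) = 0.9·0.0070 / (0.9·0.0070 + 0.7·0.9930) ≈ 0.0090
After the link scanner='suspicious': P(spam) = 0.85·0.0090 / (0.85·0.0090 + 0.25·0.9910) ≈ 0.0299
After the link scanner='clean': P(spam) = 0.15·0.0299 / (0.15·0.0299 + 0.75·0.9701) ≈ 0.0061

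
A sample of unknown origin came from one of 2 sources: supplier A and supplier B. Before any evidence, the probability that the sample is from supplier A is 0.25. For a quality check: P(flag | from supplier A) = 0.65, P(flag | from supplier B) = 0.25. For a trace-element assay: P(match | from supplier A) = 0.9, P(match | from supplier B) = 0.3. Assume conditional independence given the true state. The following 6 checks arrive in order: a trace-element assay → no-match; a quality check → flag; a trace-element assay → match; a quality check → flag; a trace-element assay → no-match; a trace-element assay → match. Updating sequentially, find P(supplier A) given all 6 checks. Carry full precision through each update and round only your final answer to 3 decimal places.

After a trace-element assay='no-match': P(supplier A) = 0.1·0.2500 / (0.1·0.2500 + 0.7·0.7500) ≈ 0.0455
After a quality check='flag': P(supplier A) = 0.65·0.0455 / (0.65·0.0455 + 0.25·0.9545) ≈ 0.1102
After a trace-element assay='match': P(supplier A) = 0.9·0.1102 / (0.9·0.1102 + 0.3·0.8898) ≈ 0.2708
After a quality check='flag': P(supplier A) = 0.65·0.2708 / (0.65·0.2708 + 0.25·0.7292) ≈ 0.4913
After a trace-element assay='no-match': P(supplier A) = 0.1·0.4913 / (0.1·0.4913 + 0.7·0.5087) ≈ 0.1212
After a trace-element assay='match': P(supplier A) = 0.9·0.1212 / (0.9·0.1212 + 0.3·0.8788) ≈ 0.2927

0.293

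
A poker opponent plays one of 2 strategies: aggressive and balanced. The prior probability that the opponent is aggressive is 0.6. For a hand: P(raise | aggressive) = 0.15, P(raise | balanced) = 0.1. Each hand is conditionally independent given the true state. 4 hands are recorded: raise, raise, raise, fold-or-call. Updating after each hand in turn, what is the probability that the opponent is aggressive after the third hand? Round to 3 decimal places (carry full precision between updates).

0.835

After 'raise': P(aggressive) = 0.15·0.6000 / (0.15·0.6000 + 0.1·0.4000) ≈ 0.6923
After 'raise': P(aggressive) = 0.15·0.6923 / (0.15·0.6923 + 0.1·0.3077) ≈ 0.7714
After 'raise': P(aggressive) = 0.15·0.7714 / (0.15·0.7714 + 0.1·0.2286) ≈ 0.8351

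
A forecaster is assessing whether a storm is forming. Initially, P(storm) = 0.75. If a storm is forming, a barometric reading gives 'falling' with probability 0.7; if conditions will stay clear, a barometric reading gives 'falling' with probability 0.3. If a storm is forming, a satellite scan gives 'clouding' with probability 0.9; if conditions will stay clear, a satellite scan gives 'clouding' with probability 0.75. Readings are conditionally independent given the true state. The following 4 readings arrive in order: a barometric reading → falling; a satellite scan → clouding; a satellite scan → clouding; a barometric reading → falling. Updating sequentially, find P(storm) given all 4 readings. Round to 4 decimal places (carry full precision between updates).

0.9592

After a barometric reading='falling': P(storm) = 0.7·0.7500 / (0.7·0.7500 + 0.3·0.2500) ≈ 0.8750
After a satellite scan='clouding': P(storm) = 0.9·0.8750 / (0.9·0.8750 + 0.75·0.1250) ≈ 0.8936
After a satellite scan='clouding': P(storm) = 0.9·0.8936 / (0.9·0.8936 + 0.75·0.1064) ≈ 0.9097
After a barometric reading='falling': P(storm) = 0.7·0.9097 / (0.7·0.9097 + 0.3·0.0903) ≈ 0.9592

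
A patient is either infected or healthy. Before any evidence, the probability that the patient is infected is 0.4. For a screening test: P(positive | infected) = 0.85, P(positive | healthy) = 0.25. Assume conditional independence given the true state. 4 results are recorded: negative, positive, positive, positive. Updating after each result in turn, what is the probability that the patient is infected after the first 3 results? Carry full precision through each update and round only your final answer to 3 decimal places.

0.607

After 'negative': P(infected) = 0.15·0.4000 / (0.15·0.4000 + 0.75·0.6000) ≈ 0.1176
After 'positive': P(infected) = 0.85·0.1176 / (0.85·0.1176 + 0.25·0.8824) ≈ 0.3119
After 'positive': P(infected) = 0.85·0.3119 / (0.85·0.3119 + 0.25·0.6881) ≈ 0.6065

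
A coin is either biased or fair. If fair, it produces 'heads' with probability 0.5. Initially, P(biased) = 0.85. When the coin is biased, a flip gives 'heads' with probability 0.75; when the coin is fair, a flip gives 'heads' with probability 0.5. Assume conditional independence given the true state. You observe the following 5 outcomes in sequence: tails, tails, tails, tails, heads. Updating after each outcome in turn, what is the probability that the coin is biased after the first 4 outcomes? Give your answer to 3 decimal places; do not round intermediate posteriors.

0.262

After 'tails': P(biased) = 0.25·0.8500 / (0.25·0.8500 + 0.5·0.1500) ≈ 0.7391
After 'tails': P(biased) = 0.25·0.7391 / (0.25·0.7391 + 0.5·0.2609) ≈ 0.5862
After 'tails': P(biased) = 0.25·0.5862 / (0.25·0.5862 + 0.5·0.4138) ≈ 0.4146
After 'tails': P(biased) = 0.25·0.4146 / (0.25·0.4146 + 0.5·0.5854) ≈ 0.2615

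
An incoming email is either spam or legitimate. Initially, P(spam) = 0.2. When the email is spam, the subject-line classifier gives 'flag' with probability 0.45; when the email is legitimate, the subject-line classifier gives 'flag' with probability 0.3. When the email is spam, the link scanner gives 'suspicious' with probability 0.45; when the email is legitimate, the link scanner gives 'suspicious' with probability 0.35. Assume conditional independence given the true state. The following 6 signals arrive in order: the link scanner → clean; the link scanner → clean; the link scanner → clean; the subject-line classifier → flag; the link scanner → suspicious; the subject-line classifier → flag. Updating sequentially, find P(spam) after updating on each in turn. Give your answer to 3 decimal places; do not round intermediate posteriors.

After the link scanner='clean': P(spam) = 0.55·0.2000 / (0.55·0.2000 + 0.65·0.8000) ≈ 0.1746
After the link scanner='clean': P(spam) = 0.55·0.1746 / (0.55·0.1746 + 0.65·0.8254) ≈ 0.1518
After the link scanner='clean': P(spam) = 0.55·0.1518 / (0.55·0.1518 + 0.65·0.8482) ≈ 0.1315
After the subject-line classifier='flag': P(spam) = 0.45·0.1315 / (0.45·0.1315 + 0.3·0.8685) ≈ 0.1851
After the link scanner='suspicious': P(spam) = 0.45·0.1851 / (0.45·0.1851 + 0.35·0.8149) ≈ 0.2261
After the subject-line classifier='flag': P(spam) = 0.45·0.2261 / (0.45·0.2261 + 0.3·0.7739) ≈ 0.3047

0.305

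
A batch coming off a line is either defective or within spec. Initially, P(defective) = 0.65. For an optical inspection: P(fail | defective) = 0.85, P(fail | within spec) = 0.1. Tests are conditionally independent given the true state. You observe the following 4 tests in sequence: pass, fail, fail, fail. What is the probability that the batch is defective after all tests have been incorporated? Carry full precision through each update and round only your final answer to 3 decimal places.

After 'pass': P(defective) = 0.15·0.6500 / (0.15·0.6500 + 0.9·0.3500) ≈ 0.2364
After 'fail': P(defective) = 0.85·0.2364 / (0.85·0.2364 + 0.1·0.7636) ≈ 0.7246
After 'fail': P(defective) = 0.85·0.7246 / (0.85·0.7246 + 0.1·0.2754) ≈ 0.9572
After 'fail': P(defective) = 0.85·0.9572 / (0.85·0.9572 + 0.1·0.0428) ≈ 0.9948

0.995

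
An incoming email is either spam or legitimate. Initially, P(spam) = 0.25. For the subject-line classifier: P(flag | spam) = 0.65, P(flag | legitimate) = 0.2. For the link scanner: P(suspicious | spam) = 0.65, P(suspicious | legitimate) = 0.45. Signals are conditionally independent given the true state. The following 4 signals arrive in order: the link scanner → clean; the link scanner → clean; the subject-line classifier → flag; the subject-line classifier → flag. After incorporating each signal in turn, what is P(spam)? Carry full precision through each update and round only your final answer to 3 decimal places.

0.588

Apply Bayes' rule sequentially, carrying P(spam) forward.
After the link scanner='clean': P(spam) = 0.35·0.2500 / (0.35·0.2500 + 0.55·0.7500) ≈ 0.1750
After the link scanner='clean': P(spam) = 0.35·0.1750 / (0.35·0.1750 + 0.55·0.8250) ≈ 0.1189
After the subject-line classifier='flag': P(spam) = 0.65·0.1189 / (0.65·0.1189 + 0.2·0.8811) ≈ 0.3049
After the subject-line classifier='flag': P(spam) = 0.65·0.3049 / (0.65·0.3049 + 0.2·0.6951) ≈ 0.5878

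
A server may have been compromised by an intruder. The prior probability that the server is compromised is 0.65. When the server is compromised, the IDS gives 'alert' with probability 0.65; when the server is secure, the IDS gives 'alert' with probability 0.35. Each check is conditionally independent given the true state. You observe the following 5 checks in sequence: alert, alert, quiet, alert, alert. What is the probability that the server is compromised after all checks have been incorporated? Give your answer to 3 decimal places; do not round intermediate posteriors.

After 'alert': P(compromised) = 0.65·0.6500 / (0.65·0.6500 + 0.35·0.3500) ≈ 0.7752
After 'alert': P(compromised) = 0.65·0.7752 / (0.65·0.7752 + 0.35·0.2248) ≈ 0.8650
After 'quiet': P(compromised) = 0.35·0.8650 / (0.35·0.8650 + 0.65·0.1350) ≈ 0.7752
After 'alert': P(compromised) = 0.65·0.7752 / (0.65·0.7752 + 0.35·0.2248) ≈ 0.8650
After 'alert': P(compromised) = 0.65·0.8650 / (0.65·0.8650 + 0.35·0.1350) ≈ 0.9225

0.922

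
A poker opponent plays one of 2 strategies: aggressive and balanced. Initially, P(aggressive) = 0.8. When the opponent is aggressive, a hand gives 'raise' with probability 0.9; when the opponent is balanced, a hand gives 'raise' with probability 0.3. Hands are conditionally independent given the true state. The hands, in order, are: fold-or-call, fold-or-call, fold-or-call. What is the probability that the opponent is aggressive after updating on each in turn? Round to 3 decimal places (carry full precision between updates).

After 'fold-or-call': P(aggressive) = 0.1·0.8000 / (0.1·0.8000 + 0.7·0.2000) ≈ 0.3636
After 'fold-or-call': P(aggressive) = 0.1·0.3636 / (0.1·0.3636 + 0.7·0.6364) ≈ 0.0755
After 'fold-or-call': P(aggressive) = 0.1·0.0755 / (0.1·0.0755 + 0.7·0.9245) ≈ 0.0115

0.012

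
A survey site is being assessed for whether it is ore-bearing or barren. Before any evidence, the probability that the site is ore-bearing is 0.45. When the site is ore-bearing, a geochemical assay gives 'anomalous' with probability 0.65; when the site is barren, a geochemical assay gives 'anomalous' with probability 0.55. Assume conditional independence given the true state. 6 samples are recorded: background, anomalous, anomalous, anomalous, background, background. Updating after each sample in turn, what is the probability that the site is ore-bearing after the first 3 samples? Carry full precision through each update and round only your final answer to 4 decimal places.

After 'background': P(ore) = 0.35·0.4500 / (0.35·0.4500 + 0.45·0.5500) ≈ 0.3889
After 'anomalous': P(ore) = 0.65·0.3889 / (0.65·0.3889 + 0.55·0.6111) ≈ 0.4292
After 'anomalous': P(ore) = 0.65·0.4292 / (0.65·0.4292 + 0.55·0.5708) ≈ 0.4706

0.4706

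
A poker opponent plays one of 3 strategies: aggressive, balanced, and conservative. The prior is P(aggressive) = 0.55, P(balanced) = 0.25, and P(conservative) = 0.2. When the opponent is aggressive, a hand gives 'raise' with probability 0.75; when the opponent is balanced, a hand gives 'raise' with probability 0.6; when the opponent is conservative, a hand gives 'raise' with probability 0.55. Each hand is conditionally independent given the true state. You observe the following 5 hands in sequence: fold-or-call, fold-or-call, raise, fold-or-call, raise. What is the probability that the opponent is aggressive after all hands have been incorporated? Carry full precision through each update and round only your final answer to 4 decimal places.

0.3001

Apply Bayes' rule sequentially, carrying P(aggressive) forward.
After 'fold-or-call': normaliser = 0.25·0.5500 + 0.4·0.2500 + 0.45·0.2000; P(aggressive) ≈ 0.4198, P(balanced) ≈ 0.3053, P(conservative) ≈ 0.2748
After 'fold-or-call': normaliser = 0.25·0.4198 + 0.4·0.3053 + 0.45·0.2748; P(aggressive) ≈ 0.2992, P(balanced) ≈ 0.3482, P(conservative) ≈ 0.3526
After 'raise': normaliser = 0.75·0.2992 + 0.6·0.3482 + 0.55·0.3526; P(aggressive) ≈ 0.3578, P(balanced) ≈ 0.3331, P(conservative) ≈ 0.3091
After 'fold-or-call': normaliser = 0.25·0.3578 + 0.4·0.3331 + 0.45·0.3091; P(aggressive) ≈ 0.2472, P(balanced) ≈ 0.3683, P(conservative) ≈ 0.3845
After 'raise': normaliser = 0.75·0.2472 + 0.6·0.3683 + 0.55·0.3845; P(aggressive) ≈ 0.3001, P(balanced) ≈ 0.3576, P(conservative) ≈ 0.3423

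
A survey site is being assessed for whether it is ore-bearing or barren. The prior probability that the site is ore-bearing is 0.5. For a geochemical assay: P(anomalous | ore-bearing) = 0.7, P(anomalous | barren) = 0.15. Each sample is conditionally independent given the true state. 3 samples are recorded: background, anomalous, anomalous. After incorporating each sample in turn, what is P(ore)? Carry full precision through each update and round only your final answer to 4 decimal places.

0.8849

After 'background': P(ore) = 0.3·0.5000 / (0.3·0.5000 + 0.85·0.5000) ≈ 0.2609
After 'anomalous': P(ore) = 0.7·0.2609 / (0.7·0.2609 + 0.15·0.7391) ≈ 0.6222
After 'anomalous': P(ore) = 0.7·0.6222 / (0.7·0.6222 + 0.15·0.3778) ≈ 0.8849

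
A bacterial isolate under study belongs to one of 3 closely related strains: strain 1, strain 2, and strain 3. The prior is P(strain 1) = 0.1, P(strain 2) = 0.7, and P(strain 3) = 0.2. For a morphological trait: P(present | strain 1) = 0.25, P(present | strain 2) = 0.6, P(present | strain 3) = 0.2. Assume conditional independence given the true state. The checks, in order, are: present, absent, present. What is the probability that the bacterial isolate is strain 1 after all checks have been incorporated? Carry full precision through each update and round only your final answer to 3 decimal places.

After 'present': normaliser = 0.25·0.1000 + 0.6·0.7000 + 0.2·0.2000; P(strain 1) ≈ 0.0515, P(strain 2) ≈ 0.8660, P(strain 3) ≈ 0.0825
After 'absent': normaliser = 0.75·0.0515 + 0.4·0.8660 + 0.8·0.0825; P(strain 1) ≈ 0.0857, P(strain 2) ≈ 0.7680, P(strain 3) ≈ 0.1463
After 'present': normaliser = 0.25·0.0857 + 0.6·0.7680 + 0.2·0.1463; P(strain 1) ≈ 0.0419, P(strain 2) ≈ 0.9009, P(strain 3) ≈ 0.0572

0.042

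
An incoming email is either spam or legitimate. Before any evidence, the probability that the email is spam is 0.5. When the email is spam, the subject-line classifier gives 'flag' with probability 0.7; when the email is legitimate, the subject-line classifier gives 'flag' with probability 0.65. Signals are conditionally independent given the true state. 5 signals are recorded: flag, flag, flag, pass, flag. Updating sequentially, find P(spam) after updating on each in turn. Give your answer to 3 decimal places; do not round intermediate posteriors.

0.536

After 'flag': P(spam) = 0.7·0.5000 / (0.7·0.5000 + 0.65·0.5000) ≈ 0.5185
After 'flag': P(spam) = 0.7·0.5185 / (0.7·0.5185 + 0.65·0.4815) ≈ 0.5370
After 'flag': P(spam) = 0.7·0.5370 / (0.7·0.5370 + 0.65·0.4630) ≈ 0.5554
After 'pass': P(spam) = 0.3·0.5554 / (0.3·0.5554 + 0.35·0.4446) ≈ 0.5170
After 'flag': P(spam) = 0.7·0.5170 / (0.7·0.5170 + 0.65·0.4830) ≈ 0.5355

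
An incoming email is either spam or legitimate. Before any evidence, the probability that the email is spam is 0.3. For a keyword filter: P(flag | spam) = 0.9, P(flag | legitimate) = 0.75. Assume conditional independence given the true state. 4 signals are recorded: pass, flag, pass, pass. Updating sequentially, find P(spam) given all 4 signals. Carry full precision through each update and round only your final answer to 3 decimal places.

0.032

After 'pass': P(spam) = 0.1·0.3000 / (0.1·0.3000 + 0.25·0.7000) ≈ 0.1463
After 'flag': P(spam) = 0.9·0.1463 / (0.9·0.1463 + 0.75·0.8537) ≈ 0.1706
After 'pass': P(spam) = 0.1·0.1706 / (0.1·0.1706 + 0.25·0.8294) ≈ 0.0760
After 'pass': P(spam) = 0.1·0.0760 / (0.1·0.0760 + 0.25·0.9240) ≈ 0.0319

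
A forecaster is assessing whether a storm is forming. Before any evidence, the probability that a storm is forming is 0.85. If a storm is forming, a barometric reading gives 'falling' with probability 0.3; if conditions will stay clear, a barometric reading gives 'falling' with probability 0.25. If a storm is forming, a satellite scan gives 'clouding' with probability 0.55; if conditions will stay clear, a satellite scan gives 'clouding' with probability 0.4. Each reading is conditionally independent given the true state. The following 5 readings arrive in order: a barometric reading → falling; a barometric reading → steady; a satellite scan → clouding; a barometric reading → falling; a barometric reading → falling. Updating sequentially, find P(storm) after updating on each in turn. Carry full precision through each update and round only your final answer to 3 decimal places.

0.926

Each posterior becomes the prior for the next update.
After a barometric reading='falling': P(storm) = 0.3·0.8500 / (0.3·0.8500 + 0.25·0.1500) ≈ 0.8718
After a barometric reading='steady': P(storm) = 0.7·0.8718 / (0.7·0.8718 + 0.75·0.1282) ≈ 0.8639
After a satellite scan='clouding': P(storm) = 0.55·0.8639 / (0.55·0.8639 + 0.4·0.1361) ≈ 0.8972
After a barometric reading='falling': P(storm) = 0.3·0.8972 / (0.3·0.8972 + 0.25·0.1028) ≈ 0.9128
After a barometric reading='falling': P(storm) = 0.3·0.9128 / (0.3·0.9128 + 0.25·0.0872) ≈ 0.9263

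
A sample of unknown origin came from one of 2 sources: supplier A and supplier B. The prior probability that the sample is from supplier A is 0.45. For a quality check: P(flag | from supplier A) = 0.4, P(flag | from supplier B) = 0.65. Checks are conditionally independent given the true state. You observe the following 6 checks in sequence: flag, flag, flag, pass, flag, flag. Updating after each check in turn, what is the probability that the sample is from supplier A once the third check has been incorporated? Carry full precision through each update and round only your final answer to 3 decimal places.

0.160

After 'flag': P(supplier A) = 0.4·0.4500 / (0.4·0.4500 + 0.65·0.5500) ≈ 0.3349
After 'flag': P(supplier A) = 0.4·0.3349 / (0.4·0.3349 + 0.65·0.6651) ≈ 0.2366
After 'flag': P(supplier A) = 0.4·0.2366 / (0.4·0.2366 + 0.65·0.7634) ≈ 0.1601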